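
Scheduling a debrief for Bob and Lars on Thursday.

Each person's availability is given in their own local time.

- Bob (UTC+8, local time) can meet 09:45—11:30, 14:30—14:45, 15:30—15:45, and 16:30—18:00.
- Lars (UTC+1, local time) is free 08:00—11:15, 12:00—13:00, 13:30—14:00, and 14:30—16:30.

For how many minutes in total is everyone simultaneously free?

105 minutes

Bob → UTC: 01:45–03:30, 06:30–06:45, 07:30–07:45, 08:30–10:00.
Lars → UTC: 07:00–10:15, 11:00–12:00, 12:30–13:00, 13:30–15:30.
Bob ∩ Lars: 07:30–07:45, 08:30–10:00.
Total common minutes: 15 + 90 = 105.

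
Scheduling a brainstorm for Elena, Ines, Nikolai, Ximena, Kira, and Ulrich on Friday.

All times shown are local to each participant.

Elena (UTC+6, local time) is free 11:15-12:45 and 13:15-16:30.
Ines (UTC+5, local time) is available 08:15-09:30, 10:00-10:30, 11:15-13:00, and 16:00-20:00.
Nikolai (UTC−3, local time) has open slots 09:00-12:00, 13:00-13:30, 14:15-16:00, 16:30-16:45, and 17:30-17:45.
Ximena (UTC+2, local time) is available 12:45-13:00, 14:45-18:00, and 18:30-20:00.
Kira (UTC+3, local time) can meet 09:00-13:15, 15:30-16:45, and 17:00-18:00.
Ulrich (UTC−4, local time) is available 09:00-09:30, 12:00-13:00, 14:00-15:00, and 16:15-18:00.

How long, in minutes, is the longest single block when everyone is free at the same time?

Elena → UTC: 05:15–06:45, 07:15–10:30.
Ines → UTC: 03:15–04:30, 05:00–05:30, 06:15–08:00, 11:00–15:00.
Nikolai → UTC: 12:00–15:00, 16:00–16:30, 17:15–19:00, 19:30–19:45, 20:30–20:45.
Ximena → UTC: 10:45–11:00, 12:45–16:00, 16:30–18:00.
Kira → UTC: 06:00–10:15, 12:30–13:45, 14:00–15:00.
Ulrich → UTC: 13:00–13:30, 16:00–17:00, 18:00–19:00, 20:15–22:00.
Elena ∩ Ines: 05:15–05:30, 06:15–06:45, 07:15–08:00.
Elena ∩ Ines ∩ Nikolai: (none).
Elena ∩ Ines ∩ Nikolai ∩ Ximena: (none).
Elena ∩ Ines ∩ Nikolai ∩ Ximena ∩ Kira: (none).
Elena ∩ Ines ∩ Nikolai ∩ Ximena ∩ Kira ∩ Ulrich: (none).
No common window.

0 minutes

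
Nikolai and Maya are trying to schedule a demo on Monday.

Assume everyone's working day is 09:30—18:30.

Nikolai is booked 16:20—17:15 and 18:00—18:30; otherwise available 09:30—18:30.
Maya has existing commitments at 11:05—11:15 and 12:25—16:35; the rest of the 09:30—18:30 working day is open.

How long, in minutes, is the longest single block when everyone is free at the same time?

Nikolai free within 09:30–18:30: 09:30–16:20, 17:15–18:00.
Maya free within 09:30–18:30: 09:30–11:05, 11:15–12:25, 16:35–18:30.
Nikolai ∩ Maya: 09:30–11:05, 11:15–12:25, 17:15–18:00.
Common window lengths: 95, 70, 45 min; longest is 95.

95 minutes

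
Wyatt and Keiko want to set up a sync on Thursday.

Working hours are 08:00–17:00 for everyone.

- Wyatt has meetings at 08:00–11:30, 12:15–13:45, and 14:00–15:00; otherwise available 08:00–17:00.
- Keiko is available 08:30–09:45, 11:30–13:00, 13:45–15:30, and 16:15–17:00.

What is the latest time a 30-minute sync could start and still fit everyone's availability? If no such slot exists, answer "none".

Wyatt free within 08:00–17:00: 11:30–12:15, 13:45–14:00, 15:00–17:00.
Wyatt ∩ Keiko: 11:30–12:15, 13:45–14:00, 15:00–15:30, 16:15–17:00.
Windows ≥ 30 min: 11:30–12:15, 15:00–15:30, 16:15–17:00.
Latest start in the last window 16:15–17:00 is 17:00 − 30 min = 16:30.

16:30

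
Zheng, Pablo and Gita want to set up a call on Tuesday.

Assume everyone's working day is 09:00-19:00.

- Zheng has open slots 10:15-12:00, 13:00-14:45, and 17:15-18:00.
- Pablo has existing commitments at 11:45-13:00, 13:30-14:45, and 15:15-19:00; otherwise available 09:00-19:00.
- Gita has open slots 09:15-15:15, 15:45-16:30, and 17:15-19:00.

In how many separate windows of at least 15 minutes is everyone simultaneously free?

Pablo free within 09:00–19:00: 09:00–11:45, 13:00–13:30, 14:45–15:15.
Zheng ∩ Pablo: 10:15–11:45, 13:00–13:30.
Zheng ∩ Pablo ∩ Gita: 10:15–11:45, 13:00–13:30.
Windows ≥ 15 min: 10:15–11:45, 13:00–13:30.
That's 2 windows.

2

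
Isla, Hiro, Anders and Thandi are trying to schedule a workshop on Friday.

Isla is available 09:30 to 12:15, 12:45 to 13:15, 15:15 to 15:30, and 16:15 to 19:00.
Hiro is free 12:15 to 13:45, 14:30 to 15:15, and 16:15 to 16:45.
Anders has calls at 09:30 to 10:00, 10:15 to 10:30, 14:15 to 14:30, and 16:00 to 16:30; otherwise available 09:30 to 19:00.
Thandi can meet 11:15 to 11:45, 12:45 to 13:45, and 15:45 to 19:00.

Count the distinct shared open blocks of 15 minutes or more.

Anders free within 09:30–19:00: 10:00–10:15, 10:30–14:15, 14:30–16:00, 16:30–19:00.
Isla ∩ Hiro: 12:45–13:15, 16:15–16:45.
Isla ∩ Hiro ∩ Anders: 12:45–13:15, 16:30–16:45.
Isla ∩ Hiro ∩ Anders ∩ Thandi: 12:45–13:15, 16:30–16:45.
Windows ≥ 15 min: 12:45–13:15, 16:30–16:45.
That's 2 windows.

2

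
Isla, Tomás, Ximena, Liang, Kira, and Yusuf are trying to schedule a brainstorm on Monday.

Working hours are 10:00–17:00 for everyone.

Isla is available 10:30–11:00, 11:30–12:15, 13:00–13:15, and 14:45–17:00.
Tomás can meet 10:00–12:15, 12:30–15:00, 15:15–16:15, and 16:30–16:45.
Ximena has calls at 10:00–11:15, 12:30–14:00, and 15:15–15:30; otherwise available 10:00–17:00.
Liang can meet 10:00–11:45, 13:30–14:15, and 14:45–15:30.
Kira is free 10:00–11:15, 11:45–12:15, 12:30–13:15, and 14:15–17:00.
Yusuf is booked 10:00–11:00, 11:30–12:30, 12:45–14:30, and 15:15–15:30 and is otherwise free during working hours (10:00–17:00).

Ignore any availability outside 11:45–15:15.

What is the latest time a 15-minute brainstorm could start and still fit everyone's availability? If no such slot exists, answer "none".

14:45

Ximena free within 10:00–17:00: 11:15–12:30, 14:00–15:15, 15:30–17:00.
Yusuf free within 10:00–17:00: 11:00–11:30, 12:30–12:45, 14:30–15:15, 15:30–17:00.
Isla ∩ Tomás: 10:30–11:00, 11:30–12:15, 13:00–13:15, 14:45–15:00, 15:15–16:15, 16:30–16:45.
Isla ∩ Tomás ∩ Ximena: 11:30–12:15, 14:45–15:00, 15:30–16:15, 16:30–16:45.
Isla ∩ Tomás ∩ Ximena ∩ Liang: 11:30–11:45, 14:45–15:00.
Isla ∩ Tomás ∩ Ximena ∩ Liang ∩ Kira: 14:45–15:00.
Isla ∩ Tomás ∩ Ximena ∩ Liang ∩ Kira ∩ Yusuf: 14:45–15:00.
Restricted to 11:45–15:15: 14:45–15:00.
Windows ≥ 15 min: 14:45–15:00.
Latest start in the last window 14:45–15:00 is 15:00 − 15 min = 14:45.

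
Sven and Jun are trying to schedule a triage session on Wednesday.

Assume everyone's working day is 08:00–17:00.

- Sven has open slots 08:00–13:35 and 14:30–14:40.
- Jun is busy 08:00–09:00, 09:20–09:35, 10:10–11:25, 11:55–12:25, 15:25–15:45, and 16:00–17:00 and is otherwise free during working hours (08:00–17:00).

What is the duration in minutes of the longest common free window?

70 minutes

Jun free within 08:00–17:00: 09:00–09:20, 09:35–10:10, 11:25–11:55, 12:25–15:25, 15:45–16:00.
Sven ∩ Jun: 09:00–09:20, 09:35–10:10, 11:25–11:55, 12:25–13:35, 14:30–14:40.
Common window lengths: 20, 35, 30, 70, 10 min; longest is 70.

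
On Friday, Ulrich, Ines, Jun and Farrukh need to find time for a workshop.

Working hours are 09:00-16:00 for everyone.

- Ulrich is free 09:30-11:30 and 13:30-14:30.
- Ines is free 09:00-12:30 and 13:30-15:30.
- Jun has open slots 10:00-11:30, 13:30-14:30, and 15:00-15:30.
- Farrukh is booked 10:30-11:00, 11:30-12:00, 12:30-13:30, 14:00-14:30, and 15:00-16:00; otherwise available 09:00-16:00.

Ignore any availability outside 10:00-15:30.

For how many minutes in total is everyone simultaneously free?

90 minutes

Farrukh free within 09:00–16:00: 09:00–10:30, 11:00–11:30, 12:00–12:30, 13:30–14:00, 14:30–15:00.
Ulrich ∩ Ines: 09:30–11:30, 13:30–14:30.
Ulrich ∩ Ines ∩ Jun: 10:00–11:30, 13:30–14:30.
Ulrich ∩ Ines ∩ Jun ∩ Farrukh: 10:00–10:30, 11:00–11:30, 13:30–14:00.
Restricted to 10:00–15:30: 10:00–10:30, 11:00–11:30, 13:30–14:00.
Total common minutes: 30 + 30 + 30 = 90.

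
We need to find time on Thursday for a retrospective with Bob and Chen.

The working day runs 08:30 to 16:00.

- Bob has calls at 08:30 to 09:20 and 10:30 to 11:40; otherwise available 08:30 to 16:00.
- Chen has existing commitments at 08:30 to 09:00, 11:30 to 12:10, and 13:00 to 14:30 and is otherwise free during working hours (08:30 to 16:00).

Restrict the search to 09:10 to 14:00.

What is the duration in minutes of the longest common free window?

Bob free within 08:30–16:00: 09:20–10:30, 11:40–16:00.
Chen free within 08:30–16:00: 09:00–11:30, 12:10–13:00, 14:30–16:00.
Bob ∩ Chen: 09:20–10:30, 12:10–13:00, 14:30–16:00.
Restricted to 09:10–14:00: 09:20–10:30, 12:10–13:00.
Common window lengths: 70, 50 min; longest is 70.

70 minutes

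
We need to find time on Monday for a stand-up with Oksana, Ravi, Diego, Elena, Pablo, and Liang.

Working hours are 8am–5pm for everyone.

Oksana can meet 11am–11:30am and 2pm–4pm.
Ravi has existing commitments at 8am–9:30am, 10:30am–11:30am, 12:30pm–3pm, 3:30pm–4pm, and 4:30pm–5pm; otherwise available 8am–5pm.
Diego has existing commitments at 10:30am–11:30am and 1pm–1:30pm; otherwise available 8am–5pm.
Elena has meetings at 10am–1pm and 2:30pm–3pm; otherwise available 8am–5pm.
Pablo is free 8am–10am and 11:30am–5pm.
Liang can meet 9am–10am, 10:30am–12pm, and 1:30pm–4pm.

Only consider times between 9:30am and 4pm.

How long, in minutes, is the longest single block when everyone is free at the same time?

Ravi free within 08:00–17:00: 09:30–10:30, 11:30–12:30, 15:00–15:30, 16:00–16:30.
Diego free within 08:00–17:00: 08:00–10:30, 11:30–13:00, 13:30–17:00.
Elena free within 08:00–17:00: 08:00–10:00, 13:00–14:30, 15:00–17:00.
Oksana ∩ Ravi: 15:00–15:30.
Oksana ∩ Ravi ∩ Diego: 15:00–15:30.
Oksana ∩ Ravi ∩ Diego ∩ Elena: 15:00–15:30.
Oksana ∩ Ravi ∩ Diego ∩ Elena ∩ Pablo: 15:00–15:30.
Oksana ∩ Ravi ∩ Diego ∩ Elena ∩ Pablo ∩ Liang: 15:00–15:30.
Restricted to 09:30–16:00: 15:00–15:30.
Single common window of 30 minutes.

30 minutes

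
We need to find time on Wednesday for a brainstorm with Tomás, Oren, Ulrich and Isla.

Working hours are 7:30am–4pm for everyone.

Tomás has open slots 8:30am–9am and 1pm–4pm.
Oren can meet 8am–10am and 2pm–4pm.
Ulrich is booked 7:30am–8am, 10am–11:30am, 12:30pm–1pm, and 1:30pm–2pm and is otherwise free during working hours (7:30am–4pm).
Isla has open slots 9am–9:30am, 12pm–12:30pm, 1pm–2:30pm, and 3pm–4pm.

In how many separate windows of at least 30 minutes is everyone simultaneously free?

2

Ulrich free within 07:30–16:00: 08:00–10:00, 11:30–12:30, 13:00–13:30, 14:00–16:00.
Tomás ∩ Oren: 08:30–09:00, 14:00–16:00.
Tomás ∩ Oren ∩ Ulrich: 08:30–09:00, 14:00–16:00.
Tomás ∩ Oren ∩ Ulrich ∩ Isla: 14:00–14:30, 15:00–16:00.
Windows ≥ 30 min: 14:00–14:30, 15:00–16:00.
That's 2 windows.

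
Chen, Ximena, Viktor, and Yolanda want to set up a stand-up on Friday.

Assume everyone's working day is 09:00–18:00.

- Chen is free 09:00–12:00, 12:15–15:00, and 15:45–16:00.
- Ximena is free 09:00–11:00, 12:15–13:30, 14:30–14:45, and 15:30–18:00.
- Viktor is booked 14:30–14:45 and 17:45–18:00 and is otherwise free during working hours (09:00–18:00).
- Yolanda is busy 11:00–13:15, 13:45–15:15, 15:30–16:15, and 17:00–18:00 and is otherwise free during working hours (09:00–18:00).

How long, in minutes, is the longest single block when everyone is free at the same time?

Viktor free within 09:00–18:00: 09:00–14:30, 14:45–17:45.
Yolanda free within 09:00–18:00: 09:00–11:00, 13:15–13:45, 15:15–15:30, 16:15–17:00.
Chen ∩ Ximena: 09:00–11:00, 12:15–13:30, 14:30–14:45, 15:45–16:00.
Chen ∩ Ximena ∩ Viktor: 09:00–11:00, 12:15–13:30, 15:45–16:00.
Chen ∩ Ximena ∩ Viktor ∩ Yolanda: 09:00–11:00, 13:15–13:30.
Common window lengths: 120, 15 min; longest is 120.

120 minutes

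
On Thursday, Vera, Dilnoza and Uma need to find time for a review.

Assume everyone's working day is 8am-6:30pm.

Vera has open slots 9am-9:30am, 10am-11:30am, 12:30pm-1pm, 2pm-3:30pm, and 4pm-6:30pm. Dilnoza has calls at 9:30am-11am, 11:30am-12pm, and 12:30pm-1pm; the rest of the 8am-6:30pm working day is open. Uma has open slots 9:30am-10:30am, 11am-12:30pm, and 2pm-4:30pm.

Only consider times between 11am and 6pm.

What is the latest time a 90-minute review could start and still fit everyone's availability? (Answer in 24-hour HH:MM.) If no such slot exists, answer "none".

Dilnoza free within 08:00–18:30: 08:00–09:30, 11:00–11:30, 12:00–12:30, 13:00–18:30.
Vera ∩ Dilnoza: 09:00–09:30, 11:00–11:30, 14:00–15:30, 16:00–18:30.
Vera ∩ Dilnoza ∩ Uma: 11:00–11:30, 14:00–15:30, 16:00–16:30.
Restricted to 11:00–18:00: 11:00–11:30, 14:00–15:30, 16:00–16:30.
Windows ≥ 90 min: 14:00–15:30.
Latest start in the last window 14:00–15:30 is 15:30 − 90 min = 14:00.

14:00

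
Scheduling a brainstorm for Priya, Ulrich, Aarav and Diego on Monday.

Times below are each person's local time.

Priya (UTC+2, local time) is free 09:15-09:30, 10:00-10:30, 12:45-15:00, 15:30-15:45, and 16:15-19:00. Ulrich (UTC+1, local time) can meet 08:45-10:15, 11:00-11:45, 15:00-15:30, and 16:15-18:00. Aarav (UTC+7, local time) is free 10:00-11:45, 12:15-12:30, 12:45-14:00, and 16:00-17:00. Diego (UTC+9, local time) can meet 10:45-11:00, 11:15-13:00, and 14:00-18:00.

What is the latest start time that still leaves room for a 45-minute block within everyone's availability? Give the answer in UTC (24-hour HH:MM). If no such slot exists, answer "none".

none

Priya → UTC: 07:15–07:30, 08:00–08:30, 10:45–13:00, 13:30–13:45, 14:15–17:00.
Ulrich → UTC: 07:45–09:15, 10:00–10:45, 14:00–14:30, 15:15–17:00.
Aarav → UTC: 03:00–04:45, 05:15–05:30, 05:45–07:00, 09:00–10:00.
Diego → UTC: 01:45–02:00, 02:15–04:00, 05:00–09:00.
Priya ∩ Ulrich: 08:00–08:30, 14:15–14:30, 15:15–17:00.
Priya ∩ Ulrich ∩ Aarav: (none).
Priya ∩ Ulrich ∩ Aarav ∩ Diego: (none).
Windows ≥ 45 min: (none).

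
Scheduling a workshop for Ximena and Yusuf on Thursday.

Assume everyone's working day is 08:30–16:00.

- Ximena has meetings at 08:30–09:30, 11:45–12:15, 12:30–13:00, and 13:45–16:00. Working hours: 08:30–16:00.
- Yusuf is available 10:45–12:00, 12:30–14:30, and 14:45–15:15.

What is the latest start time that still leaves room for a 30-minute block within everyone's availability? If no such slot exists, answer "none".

Ximena free within 08:30–16:00: 09:30–11:45, 12:15–12:30, 13:00–13:45.
Ximena ∩ Yusuf: 10:45–11:45, 13:00–13:45.
Windows ≥ 30 min: 10:45–11:45, 13:00–13:45.
Latest start in the last window 13:00–13:45 is 13:45 − 30 min = 13:15.

13:15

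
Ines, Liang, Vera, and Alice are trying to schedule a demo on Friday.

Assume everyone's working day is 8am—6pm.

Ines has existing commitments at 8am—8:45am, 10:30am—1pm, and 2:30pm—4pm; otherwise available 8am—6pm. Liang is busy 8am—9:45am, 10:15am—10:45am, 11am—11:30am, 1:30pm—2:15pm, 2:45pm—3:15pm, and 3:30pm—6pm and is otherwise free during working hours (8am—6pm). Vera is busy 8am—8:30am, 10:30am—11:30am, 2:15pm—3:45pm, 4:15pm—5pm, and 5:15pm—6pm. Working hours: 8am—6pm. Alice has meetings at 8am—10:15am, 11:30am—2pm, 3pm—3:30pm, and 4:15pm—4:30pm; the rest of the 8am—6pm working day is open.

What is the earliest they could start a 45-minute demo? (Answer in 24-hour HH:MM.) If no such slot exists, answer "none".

Ines free within 08:00–18:00: 08:45–10:30, 13:00–14:30, 16:00–18:00.
Liang free within 08:00–18:00: 09:45–10:15, 10:45–11:00, 11:30–13:30, 14:15–14:45, 15:15–15:30.
Vera free within 08:00–18:00: 08:30–10:30, 11:30–14:15, 15:45–16:15, 17:00–17:15.
Alice free within 08:00–18:00: 10:15–11:30, 14:00–15:00, 15:30–16:15, 16:30–18:00.
Ines ∩ Liang: 09:45–10:15, 13:00–13:30, 14:15–14:30.
Ines ∩ Liang ∩ Vera: 09:45–10:15, 13:00–13:30.
Ines ∩ Liang ∩ Vera ∩ Alice: (none).
Windows ≥ 45 min: (none).

none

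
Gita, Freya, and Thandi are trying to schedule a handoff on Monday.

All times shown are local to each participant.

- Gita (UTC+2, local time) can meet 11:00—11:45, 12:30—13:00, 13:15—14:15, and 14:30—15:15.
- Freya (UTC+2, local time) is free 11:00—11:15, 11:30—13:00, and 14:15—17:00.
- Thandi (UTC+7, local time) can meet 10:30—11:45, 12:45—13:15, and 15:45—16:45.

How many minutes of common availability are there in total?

Gita → UTC: 09:00–09:45, 10:30–11:00, 11:15–12:15, 12:30–13:15.
Freya → UTC: 09:00–09:15, 09:30–11:00, 12:15–15:00.
Thandi → UTC: 03:30–04:45, 05:45–06:15, 08:45–09:45.
Gita ∩ Freya: 09:00–09:15, 09:30–09:45, 10:30–11:00, 12:30–13:15.
Gita ∩ Freya ∩ Thandi: 09:00–09:15, 09:30–09:45.
Total common minutes: 15 + 15 = 30.

30 minutes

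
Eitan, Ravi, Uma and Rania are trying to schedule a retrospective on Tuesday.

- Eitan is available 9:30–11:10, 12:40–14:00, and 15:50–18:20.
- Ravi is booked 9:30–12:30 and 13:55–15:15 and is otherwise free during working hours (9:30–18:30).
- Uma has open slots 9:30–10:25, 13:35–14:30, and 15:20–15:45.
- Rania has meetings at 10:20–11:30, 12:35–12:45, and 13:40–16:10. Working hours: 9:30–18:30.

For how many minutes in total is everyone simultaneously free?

Ravi free within 09:30–18:30: 12:30–13:55, 15:15–18:30.
Rania free within 09:30–18:30: 09:30–10:20, 11:30–12:35, 12:45–13:40, 16:10–18:30.
Eitan ∩ Ravi: 12:40–13:55, 15:50–18:20.
Eitan ∩ Ravi ∩ Uma: 13:35–13:55.
Eitan ∩ Ravi ∩ Uma ∩ Rania: 13:35–13:40.
Total common minutes: 5.

5 minutes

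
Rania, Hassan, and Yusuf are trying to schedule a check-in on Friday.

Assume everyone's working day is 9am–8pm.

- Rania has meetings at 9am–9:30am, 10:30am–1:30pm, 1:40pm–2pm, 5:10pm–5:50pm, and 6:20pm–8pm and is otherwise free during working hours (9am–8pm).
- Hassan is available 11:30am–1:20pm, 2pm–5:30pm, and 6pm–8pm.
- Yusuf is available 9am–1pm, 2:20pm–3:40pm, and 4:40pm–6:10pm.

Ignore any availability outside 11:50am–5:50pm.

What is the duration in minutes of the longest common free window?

Rania free within 09:00–20:00: 09:30–10:30, 13:30–13:40, 14:00–17:10, 17:50–18:20.
Rania ∩ Hassan: 14:00–17:10, 18:00–18:20.
Rania ∩ Hassan ∩ Yusuf: 14:20–15:40, 16:40–17:10, 18:00–18:10.
Restricted to 11:50–17:50: 14:20–15:40, 16:40–17:10.
Common window lengths: 80, 30 min; longest is 80.

80 minutes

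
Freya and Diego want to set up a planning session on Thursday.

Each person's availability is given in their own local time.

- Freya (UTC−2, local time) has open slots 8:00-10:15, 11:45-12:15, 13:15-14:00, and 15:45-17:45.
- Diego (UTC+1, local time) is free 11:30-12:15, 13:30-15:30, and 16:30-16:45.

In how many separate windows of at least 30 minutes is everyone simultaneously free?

2

Freya → UTC: 10:00–12:15, 13:45–14:15, 15:15–16:00, 17:45–19:45.
Diego → UTC: 10:30–11:15, 12:30–14:30, 15:30–15:45.
Freya ∩ Diego: 10:30–11:15, 13:45–14:15, 15:30–15:45.
Windows ≥ 30 min: 10:30–11:15, 13:45–14:15.
That's 2 windows.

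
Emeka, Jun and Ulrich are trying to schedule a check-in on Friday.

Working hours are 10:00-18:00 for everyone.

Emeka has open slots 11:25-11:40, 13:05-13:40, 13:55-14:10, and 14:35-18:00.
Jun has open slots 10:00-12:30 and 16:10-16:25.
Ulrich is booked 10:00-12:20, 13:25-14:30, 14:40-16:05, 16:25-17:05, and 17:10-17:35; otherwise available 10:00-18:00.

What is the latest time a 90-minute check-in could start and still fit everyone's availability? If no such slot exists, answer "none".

Ulrich free within 10:00–18:00: 12:20–13:25, 14:30–14:40, 16:05–16:25, 17:05–17:10, 17:35–18:00.
Emeka ∩ Jun: 11:25–11:40, 16:10–16:25.
Emeka ∩ Jun ∩ Ulrich: 16:10–16:25.
Windows ≥ 90 min: (none).

none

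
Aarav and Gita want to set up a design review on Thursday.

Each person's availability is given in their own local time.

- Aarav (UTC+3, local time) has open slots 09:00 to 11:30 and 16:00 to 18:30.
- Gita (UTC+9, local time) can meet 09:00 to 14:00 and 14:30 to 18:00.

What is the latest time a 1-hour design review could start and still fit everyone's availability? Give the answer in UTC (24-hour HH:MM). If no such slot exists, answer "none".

07:30

Aarav → UTC: 06:00–08:30, 13:00–15:30.
Gita → UTC: 00:00–05:00, 05:30–09:00.
Aarav ∩ Gita: 06:00–08:30.
Windows ≥ 60 min: 06:00–08:30.
Latest start in the last window 06:00–08:30 is 08:30 − 60 min = 07:30.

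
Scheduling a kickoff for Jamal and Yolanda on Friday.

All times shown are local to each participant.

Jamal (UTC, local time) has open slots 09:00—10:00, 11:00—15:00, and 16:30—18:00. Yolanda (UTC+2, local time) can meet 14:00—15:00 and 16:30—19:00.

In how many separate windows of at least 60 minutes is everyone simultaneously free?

Jamal → UTC: 09:00–10:00, 11:00–15:00, 16:30–18:00.
Yolanda → UTC: 12:00–13:00, 14:30–17:00.
Jamal ∩ Yolanda: 12:00–13:00, 14:30–15:00, 16:30–17:00.
Windows ≥ 60 min: 12:00–13:00.
That's 1 window.

1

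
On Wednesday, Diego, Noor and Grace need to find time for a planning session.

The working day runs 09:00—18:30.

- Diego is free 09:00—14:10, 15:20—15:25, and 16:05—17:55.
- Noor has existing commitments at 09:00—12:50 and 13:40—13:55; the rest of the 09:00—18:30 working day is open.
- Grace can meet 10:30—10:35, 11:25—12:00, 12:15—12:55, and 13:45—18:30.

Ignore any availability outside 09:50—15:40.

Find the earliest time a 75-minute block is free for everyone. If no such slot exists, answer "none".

Noor free within 09:00–18:30: 12:50–13:40, 13:55–18:30.
Diego ∩ Noor: 12:50–13:40, 13:55–14:10, 15:20–15:25, 16:05–17:55.
Diego ∩ Noor ∩ Grace: 12:50–12:55, 13:55–14:10, 15:20–15:25, 16:05–17:55.
Restricted to 09:50–15:40: 12:50–12:55, 13:55–14:10, 15:20–15:25.
Windows ≥ 75 min: (none).

none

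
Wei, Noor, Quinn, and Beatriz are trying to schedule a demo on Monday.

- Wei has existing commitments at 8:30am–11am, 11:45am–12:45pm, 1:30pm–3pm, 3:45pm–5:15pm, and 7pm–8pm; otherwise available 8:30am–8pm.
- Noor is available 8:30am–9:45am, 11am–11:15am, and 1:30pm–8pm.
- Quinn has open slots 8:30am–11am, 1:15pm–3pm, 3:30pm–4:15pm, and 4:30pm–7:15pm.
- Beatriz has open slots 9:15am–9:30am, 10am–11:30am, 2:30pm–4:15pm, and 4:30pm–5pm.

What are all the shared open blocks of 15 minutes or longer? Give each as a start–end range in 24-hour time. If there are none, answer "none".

15:30–15:45

Wei free within 08:30–20:00: 11:00–11:45, 12:45–13:30, 15:00–15:45, 17:15–19:00.
Wei ∩ Noor: 11:00–11:15, 15:00–15:45, 17:15–19:00.
Wei ∩ Noor ∩ Quinn: 15:30–15:45, 17:15–19:00.
Wei ∩ Noor ∩ Quinn ∩ Beatriz: 15:30–15:45.
Windows ≥ 15 min: 15:30–15:45.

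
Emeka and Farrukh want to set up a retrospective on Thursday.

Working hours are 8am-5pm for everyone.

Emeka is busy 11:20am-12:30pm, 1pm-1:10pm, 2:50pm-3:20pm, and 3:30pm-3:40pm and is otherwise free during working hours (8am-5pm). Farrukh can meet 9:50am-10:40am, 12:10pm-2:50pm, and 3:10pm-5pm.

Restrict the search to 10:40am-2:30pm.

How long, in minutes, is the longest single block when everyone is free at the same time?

80 minutes

Emeka free within 08:00–17:00: 08:00–11:20, 12:30–13:00, 13:10–14:50, 15:20–15:30, 15:40–17:00.
Emeka ∩ Farrukh: 09:50–10:40, 12:30–13:00, 13:10–14:50, 15:20–15:30, 15:40–17:00.
Restricted to 10:40–14:30: 12:30–13:00, 13:10–14:30.
Common window lengths: 30, 80 min; longest is 80.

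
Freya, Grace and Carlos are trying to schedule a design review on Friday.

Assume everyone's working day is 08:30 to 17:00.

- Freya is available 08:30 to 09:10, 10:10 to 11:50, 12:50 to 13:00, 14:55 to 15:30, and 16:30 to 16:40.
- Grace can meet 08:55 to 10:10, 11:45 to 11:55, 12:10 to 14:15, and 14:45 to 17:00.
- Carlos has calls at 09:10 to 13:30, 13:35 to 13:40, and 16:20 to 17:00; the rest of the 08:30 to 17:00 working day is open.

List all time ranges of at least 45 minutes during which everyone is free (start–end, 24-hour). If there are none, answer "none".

Carlos free within 08:30–17:00: 08:30–09:10, 13:30–13:35, 13:40–16:20.
Freya ∩ Grace: 08:55–09:10, 11:45–11:50, 12:50–13:00, 14:55–15:30, 16:30–16:40.
Freya ∩ Grace ∩ Carlos: 08:55–09:10, 14:55–15:30.
Windows ≥ 45 min: (none).

none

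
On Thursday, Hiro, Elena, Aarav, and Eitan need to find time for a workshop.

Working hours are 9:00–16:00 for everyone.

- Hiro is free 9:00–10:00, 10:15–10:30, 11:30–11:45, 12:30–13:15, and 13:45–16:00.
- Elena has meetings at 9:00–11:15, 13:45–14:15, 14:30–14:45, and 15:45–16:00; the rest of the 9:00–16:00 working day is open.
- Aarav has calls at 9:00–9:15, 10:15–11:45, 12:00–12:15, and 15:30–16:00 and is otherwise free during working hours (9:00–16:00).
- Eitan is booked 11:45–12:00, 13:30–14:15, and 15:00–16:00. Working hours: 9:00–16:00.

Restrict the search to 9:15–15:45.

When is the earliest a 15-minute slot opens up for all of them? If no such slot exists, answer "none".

12:30

Elena free within 09:00–16:00: 11:15–13:45, 14:15–14:30, 14:45–15:45.
Aarav free within 09:00–16:00: 09:15–10:15, 11:45–12:00, 12:15–15:30.
Eitan free within 09:00–16:00: 09:00–11:45, 12:00–13:30, 14:15–15:00.
Hiro ∩ Elena: 11:30–11:45, 12:30–13:15, 14:15–14:30, 14:45–15:45.
Hiro ∩ Elena ∩ Aarav: 12:30–13:15, 14:15–14:30, 14:45–15:30.
Hiro ∩ Elena ∩ Aarav ∩ Eitan: 12:30–13:15, 14:15–14:30, 14:45–15:00.
Restricted to 09:15–15:45: 12:30–13:15, 14:15–14:30, 14:45–15:00.
Windows ≥ 15 min: 12:30–13:15, 14:15–14:30, 14:45–15:00.
Earliest such window starts at 12:30.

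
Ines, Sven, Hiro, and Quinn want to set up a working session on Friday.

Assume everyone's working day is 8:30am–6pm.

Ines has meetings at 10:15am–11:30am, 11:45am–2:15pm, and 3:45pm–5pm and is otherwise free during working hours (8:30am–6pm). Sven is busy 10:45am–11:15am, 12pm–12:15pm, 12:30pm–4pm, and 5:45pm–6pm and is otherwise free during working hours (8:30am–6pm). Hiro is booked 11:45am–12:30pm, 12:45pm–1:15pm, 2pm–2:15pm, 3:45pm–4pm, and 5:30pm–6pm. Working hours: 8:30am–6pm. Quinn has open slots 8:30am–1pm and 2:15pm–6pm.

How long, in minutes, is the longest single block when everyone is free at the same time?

Ines free within 08:30–18:00: 08:30–10:15, 11:30–11:45, 14:15–15:45, 17:00–18:00.
Sven free within 08:30–18:00: 08:30–10:45, 11:15–12:00, 12:15–12:30, 16:00–17:45.
Hiro free within 08:30–18:00: 08:30–11:45, 12:30–12:45, 13:15–14:00, 14:15–15:45, 16:00–17:30.
Ines ∩ Sven: 08:30–10:15, 11:30–11:45, 17:00–17:45.
Ines ∩ Sven ∩ Hiro: 08:30–10:15, 11:30–11:45, 17:00–17:30.
Ines ∩ Sven ∩ Hiro ∩ Quinn: 08:30–10:15, 11:30–11:45, 17:00–17:30.
Common window lengths: 105, 15, 30 min; longest is 105.

105 minutes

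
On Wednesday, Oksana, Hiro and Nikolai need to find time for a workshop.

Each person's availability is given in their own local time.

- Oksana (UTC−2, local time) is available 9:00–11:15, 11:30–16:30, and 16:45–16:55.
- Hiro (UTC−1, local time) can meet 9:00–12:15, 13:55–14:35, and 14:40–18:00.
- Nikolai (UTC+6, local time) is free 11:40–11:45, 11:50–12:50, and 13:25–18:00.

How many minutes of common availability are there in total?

Oksana → UTC: 11:00–13:15, 13:30–18:30, 18:45–18:55.
Hiro → UTC: 10:00–13:15, 14:55–15:35, 15:40–19:00.
Nikolai → UTC: 05:40–05:45, 05:50–06:50, 07:25–12:00.
Oksana ∩ Hiro: 11:00–13:15, 14:55–15:35, 15:40–18:30, 18:45–18:55.
Oksana ∩ Hiro ∩ Nikolai: 11:00–12:00.
Total common minutes: 60.

60 minutes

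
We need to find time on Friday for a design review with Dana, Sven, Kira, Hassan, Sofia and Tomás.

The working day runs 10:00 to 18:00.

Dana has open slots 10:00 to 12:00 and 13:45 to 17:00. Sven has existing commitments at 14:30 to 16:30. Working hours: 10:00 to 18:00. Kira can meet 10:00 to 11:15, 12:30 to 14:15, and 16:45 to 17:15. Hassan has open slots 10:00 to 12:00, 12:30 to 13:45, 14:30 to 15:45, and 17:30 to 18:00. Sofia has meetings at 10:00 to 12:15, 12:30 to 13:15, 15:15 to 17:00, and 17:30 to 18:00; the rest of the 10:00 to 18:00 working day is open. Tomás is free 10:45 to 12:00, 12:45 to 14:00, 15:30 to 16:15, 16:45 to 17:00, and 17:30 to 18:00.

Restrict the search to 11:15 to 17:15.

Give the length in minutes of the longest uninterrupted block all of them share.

Sven free within 10:00–18:00: 10:00–14:30, 16:30–18:00.
Sofia free within 10:00–18:00: 12:15–12:30, 13:15–15:15, 17:00–17:30.
Dana ∩ Sven: 10:00–12:00, 13:45–14:30, 16:30–17:00.
Dana ∩ Sven ∩ Kira: 10:00–11:15, 13:45–14:15, 16:45–17:00.
Dana ∩ Sven ∩ Kira ∩ Hassan: 10:00–11:15.
Dana ∩ Sven ∩ Kira ∩ Hassan ∩ Sofia: (none).
Dana ∩ Sven ∩ Kira ∩ Hassan ∩ Sofia ∩ Tomás: (none).
Restricted to 11:15–17:15: (none).
No common window.

0 minutes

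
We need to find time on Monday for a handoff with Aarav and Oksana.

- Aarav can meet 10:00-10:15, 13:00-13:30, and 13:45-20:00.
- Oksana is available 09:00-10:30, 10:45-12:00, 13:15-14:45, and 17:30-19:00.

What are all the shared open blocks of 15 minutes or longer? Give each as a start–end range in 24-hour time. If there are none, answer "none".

Aarav ∩ Oksana: 10:00–10:15, 13:15–13:30, 13:45–14:45, 17:30–19:00.
Windows ≥ 15 min: 10:00–10:15, 13:15–13:30, 13:45–14:45, 17:30–19:00.

10:00–10:15, 13:15–13:30, 13:45–14:45, 17:30–19:00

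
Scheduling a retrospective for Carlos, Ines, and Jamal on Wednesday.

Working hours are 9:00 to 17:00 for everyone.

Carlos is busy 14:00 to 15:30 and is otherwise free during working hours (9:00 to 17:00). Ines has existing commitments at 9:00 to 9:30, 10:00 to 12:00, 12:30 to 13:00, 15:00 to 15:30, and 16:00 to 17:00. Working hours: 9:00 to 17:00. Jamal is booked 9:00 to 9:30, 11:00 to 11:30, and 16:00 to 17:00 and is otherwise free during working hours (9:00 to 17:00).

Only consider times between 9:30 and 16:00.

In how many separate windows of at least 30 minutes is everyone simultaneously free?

4

Carlos free within 09:00–17:00: 09:00–14:00, 15:30–17:00.
Ines free within 09:00–17:00: 09:30–10:00, 12:00–12:30, 13:00–15:00, 15:30–16:00.
Jamal free within 09:00–17:00: 09:30–11:00, 11:30–16:00.
Carlos ∩ Ines: 09:30–10:00, 12:00–12:30, 13:00–14:00, 15:30–16:00.
Carlos ∩ Ines ∩ Jamal: 09:30–10:00, 12:00–12:30, 13:00–14:00, 15:30–16:00.
Restricted to 09:30–16:00: 09:30–10:00, 12:00–12:30, 13:00–14:00, 15:30–16:00.
Windows ≥ 30 min: 09:30–10:00, 12:00–12:30, 13:00–14:00, 15:30–16:00.
That's 4 windows.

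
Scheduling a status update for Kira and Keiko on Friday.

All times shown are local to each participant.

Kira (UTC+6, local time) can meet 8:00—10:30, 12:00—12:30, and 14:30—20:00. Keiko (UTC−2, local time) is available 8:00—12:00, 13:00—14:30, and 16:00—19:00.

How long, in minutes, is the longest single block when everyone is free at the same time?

240 minutes

Kira → UTC: 02:00–04:30, 06:00–06:30, 08:30–14:00.
Keiko → UTC: 10:00–14:00, 15:00–16:30, 18:00–21:00.
Kira ∩ Keiko: 10:00–14:00.
Single common window of 240 minutes.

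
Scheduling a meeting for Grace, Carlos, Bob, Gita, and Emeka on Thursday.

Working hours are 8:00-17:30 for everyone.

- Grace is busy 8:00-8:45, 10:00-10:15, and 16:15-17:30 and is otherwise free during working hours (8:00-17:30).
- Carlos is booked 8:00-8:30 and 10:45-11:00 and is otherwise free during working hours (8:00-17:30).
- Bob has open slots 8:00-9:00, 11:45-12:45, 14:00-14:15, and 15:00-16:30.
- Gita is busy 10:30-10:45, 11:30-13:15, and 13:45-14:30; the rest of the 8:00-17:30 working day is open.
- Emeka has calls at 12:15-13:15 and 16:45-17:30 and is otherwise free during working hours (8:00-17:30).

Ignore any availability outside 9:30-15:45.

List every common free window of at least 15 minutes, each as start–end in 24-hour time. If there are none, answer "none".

15:00–15:45

Grace free within 08:00–17:30: 08:45–10:00, 10:15–16:15.
Carlos free within 08:00–17:30: 08:30–10:45, 11:00–17:30.
Gita free within 08:00–17:30: 08:00–10:30, 10:45–11:30, 13:15–13:45, 14:30–17:30.
Emeka free within 08:00–17:30: 08:00–12:15, 13:15–16:45.
Grace ∩ Carlos: 08:45–10:00, 10:15–10:45, 11:00–16:15.
Grace ∩ Carlos ∩ Bob: 08:45–09:00, 11:45–12:45, 14:00–14:15, 15:00–16:15.
Grace ∩ Carlos ∩ Bob ∩ Gita: 08:45–09:00, 15:00–16:15.
Grace ∩ Carlos ∩ Bob ∩ Gita ∩ Emeka: 08:45–09:00, 15:00–16:15.
Restricted to 09:30–15:45: 15:00–15:45.
Windows ≥ 15 min: 15:00–15:45.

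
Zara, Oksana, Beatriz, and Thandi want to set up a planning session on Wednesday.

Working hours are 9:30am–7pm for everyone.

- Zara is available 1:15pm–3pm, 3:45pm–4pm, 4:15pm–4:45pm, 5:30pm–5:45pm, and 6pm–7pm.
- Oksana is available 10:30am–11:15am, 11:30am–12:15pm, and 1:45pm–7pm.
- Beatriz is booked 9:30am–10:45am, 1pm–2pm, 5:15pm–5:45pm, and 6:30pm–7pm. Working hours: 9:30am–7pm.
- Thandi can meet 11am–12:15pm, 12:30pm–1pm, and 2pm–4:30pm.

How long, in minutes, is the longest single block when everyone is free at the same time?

60 minutes

Beatriz free within 09:30–19:00: 10:45–13:00, 14:00–17:15, 17:45–18:30.
Zara ∩ Oksana: 13:45–15:00, 15:45–16:00, 16:15–16:45, 17:30–17:45, 18:00–19:00.
Zara ∩ Oksana ∩ Beatriz: 14:00–15:00, 15:45–16:00, 16:15–16:45, 18:00–18:30.
Zara ∩ Oksana ∩ Beatriz ∩ Thandi: 14:00–15:00, 15:45–16:00, 16:15–16:30.
Common window lengths: 60, 15, 15 min; longest is 60.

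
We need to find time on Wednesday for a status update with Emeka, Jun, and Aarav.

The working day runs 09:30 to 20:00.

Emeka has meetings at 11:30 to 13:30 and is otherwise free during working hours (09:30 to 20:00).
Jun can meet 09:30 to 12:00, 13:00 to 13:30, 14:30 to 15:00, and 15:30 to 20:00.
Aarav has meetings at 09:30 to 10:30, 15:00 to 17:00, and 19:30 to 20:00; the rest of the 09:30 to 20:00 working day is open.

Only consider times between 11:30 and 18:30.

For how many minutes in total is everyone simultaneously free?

120 minutes

Emeka free within 09:30–20:00: 09:30–11:30, 13:30–20:00.
Aarav free within 09:30–20:00: 10:30–15:00, 17:00–19:30.
Emeka ∩ Jun: 09:30–11:30, 14:30–15:00, 15:30–20:00.
Emeka ∩ Jun ∩ Aarav: 10:30–11:30, 14:30–15:00, 17:00–19:30.
Restricted to 11:30–18:30: 14:30–15:00, 17:00–18:30.
Total common minutes: 30 + 90 = 120.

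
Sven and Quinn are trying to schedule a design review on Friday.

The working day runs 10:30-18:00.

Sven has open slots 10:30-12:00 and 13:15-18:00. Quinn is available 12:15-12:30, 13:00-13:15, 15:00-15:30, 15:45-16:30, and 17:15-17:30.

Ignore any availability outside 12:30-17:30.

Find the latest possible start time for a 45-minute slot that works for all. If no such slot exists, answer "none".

Sven ∩ Quinn: 15:00–15:30, 15:45–16:30, 17:15–17:30.
Restricted to 12:30–17:30: 15:00–15:30, 15:45–16:30, 17:15–17:30.
Windows ≥ 45 min: 15:45–16:30.
Latest start in the last window 15:45–16:30 is 16:30 − 45 min = 15:45.

15:45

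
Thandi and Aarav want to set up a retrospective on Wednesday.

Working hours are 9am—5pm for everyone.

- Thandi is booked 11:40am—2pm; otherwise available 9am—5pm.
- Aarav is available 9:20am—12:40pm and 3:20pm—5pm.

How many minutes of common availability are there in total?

Thandi free within 09:00–17:00: 09:00–11:40, 14:00–17:00.
Thandi ∩ Aarav: 09:20–11:40, 15:20–17:00.
Total common minutes: 140 + 100 = 240.

240 minutes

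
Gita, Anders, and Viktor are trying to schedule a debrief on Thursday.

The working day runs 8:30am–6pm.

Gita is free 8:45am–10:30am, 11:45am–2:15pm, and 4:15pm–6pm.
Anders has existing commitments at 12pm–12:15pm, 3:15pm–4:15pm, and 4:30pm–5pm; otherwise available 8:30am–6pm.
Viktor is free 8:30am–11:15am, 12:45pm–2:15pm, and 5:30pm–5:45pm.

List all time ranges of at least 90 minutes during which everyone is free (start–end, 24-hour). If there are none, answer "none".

Anders free within 08:30–18:00: 08:30–12:00, 12:15–15:15, 16:15–16:30, 17:00–18:00.
Gita ∩ Anders: 08:45–10:30, 11:45–12:00, 12:15–14:15, 16:15–16:30, 17:00–18:00.
Gita ∩ Anders ∩ Viktor: 08:45–10:30, 12:45–14:15, 17:30–17:45.
Windows ≥ 90 min: 08:45–10:30, 12:45–14:15.

08:45–10:30, 12:45–14:15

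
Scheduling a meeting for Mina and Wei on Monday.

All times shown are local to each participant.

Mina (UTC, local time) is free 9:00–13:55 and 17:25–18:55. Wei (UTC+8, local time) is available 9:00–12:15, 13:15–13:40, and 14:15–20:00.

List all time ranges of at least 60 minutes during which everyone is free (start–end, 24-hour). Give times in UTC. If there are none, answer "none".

Mina → UTC: 09:00–13:55, 17:25–18:55.
Wei → UTC: 01:00–04:15, 05:15–05:40, 06:15–12:00.
Mina ∩ Wei: 09:00–12:00.
Windows ≥ 60 min: 09:00–12:00.

09:00–12:00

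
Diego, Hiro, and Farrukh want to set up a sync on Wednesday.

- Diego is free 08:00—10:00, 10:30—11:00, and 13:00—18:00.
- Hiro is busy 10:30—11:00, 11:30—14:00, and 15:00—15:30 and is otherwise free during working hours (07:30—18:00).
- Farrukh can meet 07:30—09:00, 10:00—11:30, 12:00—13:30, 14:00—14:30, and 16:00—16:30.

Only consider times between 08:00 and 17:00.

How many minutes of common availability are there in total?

120 minutes

Hiro free within 07:30–18:00: 07:30–10:30, 11:00–11:30, 14:00–15:00, 15:30–18:00.
Diego ∩ Hiro: 08:00–10:00, 14:00–15:00, 15:30–18:00.
Diego ∩ Hiro ∩ Farrukh: 08:00–09:00, 14:00–14:30, 16:00–16:30.
Restricted to 08:00–17:00: 08:00–09:00, 14:00–14:30, 16:00–16:30.
Total common minutes: 60 + 30 + 30 = 120.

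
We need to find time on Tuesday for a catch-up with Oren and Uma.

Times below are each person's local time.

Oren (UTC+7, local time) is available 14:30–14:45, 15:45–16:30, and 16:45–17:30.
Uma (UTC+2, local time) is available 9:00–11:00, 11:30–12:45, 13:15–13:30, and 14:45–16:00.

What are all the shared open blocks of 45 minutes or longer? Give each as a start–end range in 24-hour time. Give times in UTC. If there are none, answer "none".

09:45–10:30

Oren → UTC: 07:30–07:45, 08:45–09:30, 09:45–10:30.
Uma → UTC: 07:00–09:00, 09:30–10:45, 11:15–11:30, 12:45–14:00.
Oren ∩ Uma: 07:30–07:45, 08:45–09:00, 09:45–10:30.
Windows ≥ 45 min: 09:45–10:30.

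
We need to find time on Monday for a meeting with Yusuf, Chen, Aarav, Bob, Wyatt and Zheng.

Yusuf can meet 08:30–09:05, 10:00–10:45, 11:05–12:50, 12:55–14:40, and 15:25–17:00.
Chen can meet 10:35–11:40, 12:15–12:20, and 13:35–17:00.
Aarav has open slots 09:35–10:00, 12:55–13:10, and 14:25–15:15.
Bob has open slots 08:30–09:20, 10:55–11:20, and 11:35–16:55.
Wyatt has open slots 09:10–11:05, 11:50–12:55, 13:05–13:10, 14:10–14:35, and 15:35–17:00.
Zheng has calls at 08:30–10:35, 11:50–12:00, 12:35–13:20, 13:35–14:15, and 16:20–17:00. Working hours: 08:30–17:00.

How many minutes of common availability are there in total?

10 minutes

Zheng free within 08:30–17:00: 10:35–11:50, 12:00–12:35, 13:20–13:35, 14:15–16:20.
Yusuf ∩ Chen: 10:35–10:45, 11:05–11:40, 12:15–12:20, 13:35–14:40, 15:25–17:00.
Yusuf ∩ Chen ∩ Aarav: 14:25–14:40.
Yusuf ∩ Chen ∩ Aarav ∩ Bob: 14:25–14:40.
Yusuf ∩ Chen ∩ Aarav ∩ Bob ∩ Wyatt: 14:25–14:35.
Yusuf ∩ Chen ∩ Aarav ∩ Bob ∩ Wyatt ∩ Zheng: 14:25–14:35.
Total common minutes: 10.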